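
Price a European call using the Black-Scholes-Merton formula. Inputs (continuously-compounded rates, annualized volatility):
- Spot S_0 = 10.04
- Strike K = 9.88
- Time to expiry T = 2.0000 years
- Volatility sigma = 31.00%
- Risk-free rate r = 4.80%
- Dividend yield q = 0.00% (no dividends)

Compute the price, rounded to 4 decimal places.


d1 = (ln(S/K) + (r - q + 0.5*sigma^2) * T) / (sigma * sqrt(T)) = 0.47482130
d2 = d1 - sigma * sqrt(T) = 0.03641509
exp(-rT) = 0.90846402; exp(-qT) = 1.00000000
C = S_0 * exp(-qT) * N(d1) - K * exp(-rT) * N(d2)
N(d1) = 0.68254282; N(d2) = 0.51452431
C = 10.0400 * 1.00000000 * 0.68254282 - 9.8800 * 0.90846402 * 0.51452431 = 2.2346

Answer: Price = 2.2346


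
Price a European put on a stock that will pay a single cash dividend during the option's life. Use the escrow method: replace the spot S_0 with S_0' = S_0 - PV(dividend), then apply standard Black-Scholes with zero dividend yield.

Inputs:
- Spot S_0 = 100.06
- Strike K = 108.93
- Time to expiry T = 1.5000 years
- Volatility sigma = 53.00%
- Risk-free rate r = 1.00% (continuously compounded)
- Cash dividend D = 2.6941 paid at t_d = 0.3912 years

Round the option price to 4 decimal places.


PV(D) = D * exp(-r * t_d) = 2.6941 * 0.99609564 = 2.68358127
S_0' = S_0 - PV(D) = 100.0600 - 2.68358127 = 97.37641873
d1 = (ln(S_0'/K) + (r + sigma^2/2)*T) / (sigma*sqrt(T)) = 0.17493609
d2 = d1 - sigma*sqrt(T) = -0.47417870
exp(-rT) = 0.98511194
N(-d1) = 0.43056493; N(-d2) = 0.68231376
P = K * exp(-rT) * N(-d2) - S_0' * N(-d1) = 108.9300 * 0.98511194 * 0.68231376 - 97.37641873 * 0.43056493 = 31.2910

Answer: Price = 31.2910


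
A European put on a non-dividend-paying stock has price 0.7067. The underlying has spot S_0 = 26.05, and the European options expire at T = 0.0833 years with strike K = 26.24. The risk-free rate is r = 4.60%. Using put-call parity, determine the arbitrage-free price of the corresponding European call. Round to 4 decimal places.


Put-call parity: C - P = S_0 * exp(-qT) - K * exp(-rT).
S_0 * exp(-qT) = 26.0500 * 1.00000000 = 26.05000000
K * exp(-rT) = 26.2400 * 0.99617553 = 26.13964596
C = P + S*exp(-qT) - K*exp(-rT)
C = 0.7067 + 26.05000000 - 26.13964596 = 0.6171

Answer: Call price = 0.6171


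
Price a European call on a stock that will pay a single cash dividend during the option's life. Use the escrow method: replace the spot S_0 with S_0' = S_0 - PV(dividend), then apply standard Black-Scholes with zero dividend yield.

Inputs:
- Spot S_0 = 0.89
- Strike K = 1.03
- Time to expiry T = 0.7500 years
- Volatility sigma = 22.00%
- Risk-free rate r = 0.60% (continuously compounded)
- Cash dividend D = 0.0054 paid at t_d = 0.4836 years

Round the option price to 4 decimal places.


Answer: Price = 0.0227

Derivation:
PV(D) = D * exp(-r * t_d) = 0.0054 * 0.99710261 = 0.00538435
S_0' = S_0 - PV(D) = 0.8900 - 0.00538435 = 0.88461565
d1 = (ln(S_0'/K) + (r + sigma^2/2)*T) / (sigma*sqrt(T)) = -0.67975556
d2 = d1 - sigma*sqrt(T) = -0.87028115
exp(-rT) = 0.99551011
N(d1) = 0.24832962; N(d2) = 0.19207339
C = S_0' * N(d1) - K * exp(-rT) * N(d2) = 0.88461565 * 0.24832962 - 1.0300 * 0.99551011 * 0.19207339 = 0.0227


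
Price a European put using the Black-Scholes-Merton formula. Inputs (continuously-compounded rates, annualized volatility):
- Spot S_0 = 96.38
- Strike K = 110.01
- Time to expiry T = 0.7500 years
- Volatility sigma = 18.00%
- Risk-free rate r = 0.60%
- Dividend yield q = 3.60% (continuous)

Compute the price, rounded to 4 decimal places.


Answer: Price = 17.0354

Derivation:
d1 = (ln(S/K) + (r - q + 0.5*sigma^2) * T) / (sigma * sqrt(T)) = -0.91492415
d2 = d1 - sigma * sqrt(T) = -1.07080872
exp(-rT) = 0.99551011; exp(-qT) = 0.97336124
P = K * exp(-rT) * N(-d2) - S_0 * exp(-qT) * N(-d1)
N(-d1) = 0.81988427; N(-d2) = 0.85787228
P = 110.0100 * 0.99551011 * 0.85787228 - 96.3800 * 0.97336124 * 0.81988427 = 17.0354


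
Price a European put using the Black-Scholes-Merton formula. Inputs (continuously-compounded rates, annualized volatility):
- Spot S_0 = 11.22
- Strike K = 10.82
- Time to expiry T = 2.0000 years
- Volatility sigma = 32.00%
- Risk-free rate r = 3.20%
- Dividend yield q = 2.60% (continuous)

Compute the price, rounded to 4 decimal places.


Answer: Price = 1.6211

Derivation:
d1 = (ln(S/K) + (r - q + 0.5*sigma^2) * T) / (sigma * sqrt(T)) = 0.33300669
d2 = d1 - sigma * sqrt(T) = -0.11954165
exp(-rT) = 0.93800500; exp(-qT) = 0.94932887
P = K * exp(-rT) * N(-d2) - S_0 * exp(-qT) * N(-d1)
N(-d1) = 0.36956462; N(-d2) = 0.54757688
P = 10.8200 * 0.93800500 * 0.54757688 - 11.2200 * 0.94932887 * 0.36956462 = 1.6211


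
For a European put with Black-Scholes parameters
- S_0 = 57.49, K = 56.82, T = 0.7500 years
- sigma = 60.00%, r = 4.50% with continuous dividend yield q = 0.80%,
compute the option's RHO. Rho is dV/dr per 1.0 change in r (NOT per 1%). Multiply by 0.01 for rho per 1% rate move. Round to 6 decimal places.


d1 = 0.3357727584; d2 = -0.1838424839
phi(d1) = 0.3770753644; exp(-qT) = 0.9940179641; exp(-rT) = 0.9668131777
N(-d2) = 0.5729314866
Rho = -K*T*exp(-rT)*N(-d2) = -56.8200 * 0.7500 * 0.9668131777 * 0.5729314866 = -23.605203

Answer: Rho = -23.605203


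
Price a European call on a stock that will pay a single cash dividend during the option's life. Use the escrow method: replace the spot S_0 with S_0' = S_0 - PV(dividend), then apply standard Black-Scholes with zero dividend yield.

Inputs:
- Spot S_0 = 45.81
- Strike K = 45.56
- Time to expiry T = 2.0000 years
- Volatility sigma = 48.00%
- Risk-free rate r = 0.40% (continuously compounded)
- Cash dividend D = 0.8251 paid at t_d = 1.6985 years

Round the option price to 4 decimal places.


PV(D) = D * exp(-r * t_d) = 0.8251 * 0.99322903 = 0.81951327
S_0' = S_0 - PV(D) = 45.8100 - 0.81951327 = 44.99048673
d1 = (ln(S_0'/K) + (r + sigma^2/2)*T) / (sigma*sqrt(T)) = 0.33266564
d2 = d1 - sigma*sqrt(T) = -0.34615687
exp(-rT) = 0.99203191
N(d1) = 0.63030665; N(d2) = 0.36461241
C = S_0' * N(d1) - K * exp(-rT) * N(d2) = 44.99048673 * 0.63030665 - 45.5600 * 0.99203191 * 0.36461241 = 11.8784

Answer: Price = 11.8784


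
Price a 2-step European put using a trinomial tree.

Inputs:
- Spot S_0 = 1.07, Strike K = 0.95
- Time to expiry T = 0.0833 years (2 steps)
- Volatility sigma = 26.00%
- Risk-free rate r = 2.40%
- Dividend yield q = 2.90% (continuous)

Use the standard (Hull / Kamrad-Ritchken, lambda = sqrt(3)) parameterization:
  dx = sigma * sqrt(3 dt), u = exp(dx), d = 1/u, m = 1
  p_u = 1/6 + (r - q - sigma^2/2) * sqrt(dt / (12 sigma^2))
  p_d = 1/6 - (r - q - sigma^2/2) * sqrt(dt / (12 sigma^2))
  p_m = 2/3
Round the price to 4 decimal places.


dt = T/N = 0.041650; dx = sigma*sqrt(3*dt) = 0.091905
u = exp(dx) = 1.096261; d = 1/u = 0.912191
p_u = 0.157875, p_m = 0.666667, p_d = 0.175458
Discount per step: exp(-r*dt) = 0.999001
Stock lattice S(k, j) with j the centered position index:
  k=0: S(0,+0) = 1.0700
  k=1: S(1,-1) = 0.9760; S(1,+0) = 1.0700; S(1,+1) = 1.1730
  k=2: S(2,-2) = 0.8903; S(2,-1) = 0.9760; S(2,+0) = 1.0700; S(2,+1) = 1.1730; S(2,+2) = 1.2859
Terminal payoffs V(N, j) = max(K - S_T, 0):
  V(2,-2) = 0.059660; V(2,-1) = 0.000000; V(2,+0) = 0.000000; V(2,+1) = 0.000000; V(2,+2) = 0.000000
Backward induction: V(k, j) = exp(-r*dt) * [p_u * V(k+1, j+1) + p_m * V(k+1, j) + p_d * V(k+1, j-1)]
  V(1,-1) = exp(-r*dt) * [p_u*0.000000 + p_m*0.000000 + p_d*0.059660] = 0.010457
  V(1,+0) = exp(-r*dt) * [p_u*0.000000 + p_m*0.000000 + p_d*0.000000] = 0.000000
  V(1,+1) = exp(-r*dt) * [p_u*0.000000 + p_m*0.000000 + p_d*0.000000] = 0.000000
  V(0,+0) = exp(-r*dt) * [p_u*0.000000 + p_m*0.000000 + p_d*0.010457] = 0.001833

Answer: Price = V(0,0) = 0.0018


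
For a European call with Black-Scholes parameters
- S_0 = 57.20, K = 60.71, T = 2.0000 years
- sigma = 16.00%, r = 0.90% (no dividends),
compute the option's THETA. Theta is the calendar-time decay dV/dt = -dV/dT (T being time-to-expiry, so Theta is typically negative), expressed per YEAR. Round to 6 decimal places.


d1 = -0.0705097306; d2 = -0.2967839005
phi(d1) = 0.3979518168; exp(-qT) = 1.0000000000; exp(-rT) = 0.9821610324
Theta = -S*exp(-qT)*phi(d1)*sigma/(2*sqrt(T)) - r*K*exp(-rT)*N(d2) + q*S*exp(-qT)*N(d1)
N(d1) = 0.4718939780; N(d2) = 0.3833157488; sqrt(T) = 1.4142135624
Term 1 = -57.2000 * 1.0000000000 * 0.3979518168 * 0.1600 / (2 * 1.4142135624) = -1.2876609036
Term 2 = -0.0090 * 60.7100 * 0.9821610324 * 0.3833157488 = -0.2057037005
Term 3 = 0 (no dividend yield, q = 0)
Theta = -1.2876609036 + (-0.2057037005) + (0.0000000000) = -1.493365

Answer: Theta = -1.493365


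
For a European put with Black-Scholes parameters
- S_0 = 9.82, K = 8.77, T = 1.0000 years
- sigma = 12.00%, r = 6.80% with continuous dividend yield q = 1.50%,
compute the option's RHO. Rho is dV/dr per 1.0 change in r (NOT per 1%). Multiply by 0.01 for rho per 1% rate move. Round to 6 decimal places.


Answer: Rho = -0.759907

Derivation:
d1 = 1.4440359665; d2 = 1.3240359665
phi(d1) = 0.1406390683; exp(-qT) = 0.9851119396; exp(-rT) = 0.9342604736
N(-d2) = 0.0927455500
Rho = -K*T*exp(-rT)*N(-d2) = -8.7700 * 1.0000 * 0.9342604736 * 0.0927455500 = -0.759907


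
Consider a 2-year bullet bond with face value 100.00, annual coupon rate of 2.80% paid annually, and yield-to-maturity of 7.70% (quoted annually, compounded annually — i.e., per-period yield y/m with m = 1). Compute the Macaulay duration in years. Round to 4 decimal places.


Coupon per period c = face * coupon_rate / m = 2.800000
Periods per year m = 1; per-period yield y/m = 0.077000
Number of cashflows N = 2
Cashflows (t years, CF_t, discount factor 1/(1+y/m)^(m*t), PV):
  t = 1.0000: CF_t = 2.800000, DF = 0.928505, PV = 2.599814
  t = 2.0000: CF_t = 102.800000, DF = 0.862122, PV = 88.626114
Price P = sum_t PV_t = 91.225928
Macaulay numerator sum_t t * PV_t:
  t * PV_t at t = 1.0000: 2.599814
  t * PV_t at t = 2.0000: 177.252228
Macaulay duration D = (sum_t t * PV_t) / P = 179.852043 / 91.225928 = 1.971501

Answer: Macaulay duration = 1.9715 years


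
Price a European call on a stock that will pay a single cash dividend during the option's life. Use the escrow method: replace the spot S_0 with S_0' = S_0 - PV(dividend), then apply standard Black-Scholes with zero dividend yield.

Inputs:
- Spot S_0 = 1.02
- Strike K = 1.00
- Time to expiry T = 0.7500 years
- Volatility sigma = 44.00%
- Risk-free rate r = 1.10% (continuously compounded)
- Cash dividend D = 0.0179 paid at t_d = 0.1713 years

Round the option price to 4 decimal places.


Answer: Price = 0.1559

Derivation:
PV(D) = D * exp(-r * t_d) = 0.0179 * 0.99811747 = 0.01786630
S_0' = S_0 - PV(D) = 1.0200 - 0.01786630 = 1.00213370
d1 = (ln(S_0'/K) + (r + sigma^2/2)*T) / (sigma*sqrt(T)) = 0.21776976
d2 = d1 - sigma*sqrt(T) = -0.16328142
exp(-rT) = 0.99178394
N(d1) = 0.58619575; N(d2) = 0.43514843
C = S_0' * N(d1) - K * exp(-rT) * N(d2) = 1.00213370 * 0.58619575 - 1.0000 * 0.99178394 * 0.43514843 = 0.1559


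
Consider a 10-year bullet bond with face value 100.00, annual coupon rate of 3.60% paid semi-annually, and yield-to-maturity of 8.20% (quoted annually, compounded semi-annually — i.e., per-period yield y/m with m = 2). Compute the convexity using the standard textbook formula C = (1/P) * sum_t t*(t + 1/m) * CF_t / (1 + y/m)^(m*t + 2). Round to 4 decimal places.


Answer: Convexity = 73.0326

Derivation:
Coupon per period c = face * coupon_rate / m = 1.800000
Periods per year m = 2; per-period yield y/m = 0.041000
Number of cashflows N = 20
Cashflows (t years, CF_t, discount factor 1/(1+y/m)^(m*t), PV):
  t = 0.5000: CF_t = 1.800000, DF = 0.960615, PV = 1.729107
  t = 1.0000: CF_t = 1.800000, DF = 0.922781, PV = 1.661005
  t = 1.5000: CF_t = 1.800000, DF = 0.886437, PV = 1.595586
  t = 2.0000: CF_t = 1.800000, DF = 0.851524, PV = 1.532744
  t = 2.5000: CF_t = 1.800000, DF = 0.817987, PV = 1.472376
  t = 3.0000: CF_t = 1.800000, DF = 0.785770, PV = 1.414387
  t = 3.5000: CF_t = 1.800000, DF = 0.754823, PV = 1.358681
  t = 4.0000: CF_t = 1.800000, DF = 0.725094, PV = 1.305169
  t = 4.5000: CF_t = 1.800000, DF = 0.696536, PV = 1.253764
  t = 5.0000: CF_t = 1.800000, DF = 0.669103, PV = 1.204385
  t = 5.5000: CF_t = 1.800000, DF = 0.642750, PV = 1.156950
  t = 6.0000: CF_t = 1.800000, DF = 0.617435, PV = 1.111383
  t = 6.5000: CF_t = 1.800000, DF = 0.593117, PV = 1.067611
  t = 7.0000: CF_t = 1.800000, DF = 0.569757, PV = 1.025563
  t = 7.5000: CF_t = 1.800000, DF = 0.547317, PV = 0.985171
  t = 8.0000: CF_t = 1.800000, DF = 0.525761, PV = 0.946370
  t = 8.5000: CF_t = 1.800000, DF = 0.505054, PV = 0.909097
  t = 9.0000: CF_t = 1.800000, DF = 0.485162, PV = 0.873292
  t = 9.5000: CF_t = 1.800000, DF = 0.466054, PV = 0.838897
  t = 10.0000: CF_t = 101.800000, DF = 0.447698, PV = 45.575683
Price P = sum_t PV_t = 69.017220
Convexity numerator sum_t t*(t + 1/m) * CF_t / (1+y/m)^(m*t + 2):
  t = 0.5000: term = 0.797793
  t = 1.0000: term = 2.299116
  t = 1.5000: term = 4.417129
  t = 2.0000: term = 7.071933
  t = 2.5000: term = 10.190105
  t = 3.0000: term = 13.704272
  t = 3.5000: term = 17.552702
  t = 4.0000: term = 21.678924
  t = 4.5000: term = 26.031368
  t = 5.0000: term = 30.563033
  t = 5.5000: term = 35.231162
  t = 6.0000: term = 39.996952
  t = 6.5000: term = 44.825275
  t = 7.0000: term = 49.684410
  t = 7.5000: term = 54.545805
  t = 8.0000: term = 59.383841
  t = 8.5000: term = 64.175621
  t = 9.0000: term = 68.900763
  t = 9.5000: term = 73.541213
  t = 10.0000: term = 4415.918280
Convexity = (1/P) * sum = 5040.509696 / 69.017220 = 73.032639


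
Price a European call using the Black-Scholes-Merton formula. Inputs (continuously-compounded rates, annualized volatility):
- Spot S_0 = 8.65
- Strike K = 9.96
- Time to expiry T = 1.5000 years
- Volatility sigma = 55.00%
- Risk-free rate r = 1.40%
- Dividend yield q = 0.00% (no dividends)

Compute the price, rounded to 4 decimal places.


Answer: Price = 1.9122

Derivation:
d1 = (ln(S/K) + (r - q + 0.5*sigma^2) * T) / (sigma * sqrt(T)) = 0.15863378
d2 = d1 - sigma * sqrt(T) = -0.51497590
exp(-rT) = 0.97921896; exp(-qT) = 1.00000000
C = S_0 * exp(-qT) * N(d1) - K * exp(-rT) * N(d2)
N(d1) = 0.56302129; N(d2) = 0.30328493
C = 8.6500 * 1.00000000 * 0.56302129 - 9.9600 * 0.97921896 * 0.30328493 = 1.9122


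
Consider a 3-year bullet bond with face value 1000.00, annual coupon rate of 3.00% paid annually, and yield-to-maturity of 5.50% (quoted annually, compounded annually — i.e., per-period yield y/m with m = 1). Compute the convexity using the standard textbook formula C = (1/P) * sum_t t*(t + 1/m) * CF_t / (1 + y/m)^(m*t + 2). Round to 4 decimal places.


Coupon per period c = face * coupon_rate / m = 30.000000
Periods per year m = 1; per-period yield y/m = 0.055000
Number of cashflows N = 3
Cashflows (t years, CF_t, discount factor 1/(1+y/m)^(m*t), PV):
  t = 1.0000: CF_t = 30.000000, DF = 0.947867, PV = 28.436019
  t = 2.0000: CF_t = 30.000000, DF = 0.898452, PV = 26.953572
  t = 3.0000: CF_t = 1030.000000, DF = 0.851614, PV = 877.162074
Price P = sum_t PV_t = 932.551666
Convexity numerator sum_t t*(t + 1/m) * CF_t / (1+y/m)^(m*t + 2):
  t = 1.0000: term = 51.096820
  t = 2.0000: term = 145.299014
  t = 3.0000: term = 9457.060613
Convexity = (1/P) * sum = 9653.456447 / 932.551666 = 10.351659

Answer: Convexity = 10.3517


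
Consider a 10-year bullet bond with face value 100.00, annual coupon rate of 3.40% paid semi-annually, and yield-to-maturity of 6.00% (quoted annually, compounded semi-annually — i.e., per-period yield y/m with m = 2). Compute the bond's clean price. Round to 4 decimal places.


Answer: Price = 80.6593

Derivation:
Coupon per period c = face * coupon_rate / m = 1.700000
Periods per year m = 2; per-period yield y/m = 0.030000
Number of cashflows N = 20
Cashflows (t years, CF_t, discount factor 1/(1+y/m)^(m*t), PV):
  t = 0.5000: CF_t = 1.700000, DF = 0.970874, PV = 1.650485
  t = 1.0000: CF_t = 1.700000, DF = 0.942596, PV = 1.602413
  t = 1.5000: CF_t = 1.700000, DF = 0.915142, PV = 1.555741
  t = 2.0000: CF_t = 1.700000, DF = 0.888487, PV = 1.510428
  t = 2.5000: CF_t = 1.700000, DF = 0.862609, PV = 1.466435
  t = 3.0000: CF_t = 1.700000, DF = 0.837484, PV = 1.423723
  t = 3.5000: CF_t = 1.700000, DF = 0.813092, PV = 1.382256
  t = 4.0000: CF_t = 1.700000, DF = 0.789409, PV = 1.341996
  t = 4.5000: CF_t = 1.700000, DF = 0.766417, PV = 1.302908
  t = 5.0000: CF_t = 1.700000, DF = 0.744094, PV = 1.264960
  t = 5.5000: CF_t = 1.700000, DF = 0.722421, PV = 1.228116
  t = 6.0000: CF_t = 1.700000, DF = 0.701380, PV = 1.192346
  t = 6.5000: CF_t = 1.700000, DF = 0.680951, PV = 1.157617
  t = 7.0000: CF_t = 1.700000, DF = 0.661118, PV = 1.123900
  t = 7.5000: CF_t = 1.700000, DF = 0.641862, PV = 1.091165
  t = 8.0000: CF_t = 1.700000, DF = 0.623167, PV = 1.059384
  t = 8.5000: CF_t = 1.700000, DF = 0.605016, PV = 1.028528
  t = 9.0000: CF_t = 1.700000, DF = 0.587395, PV = 0.998571
  t = 9.5000: CF_t = 1.700000, DF = 0.570286, PV = 0.969486
  t = 10.0000: CF_t = 101.700000, DF = 0.553676, PV = 56.308824
Price P = sum_t PV_t = 80.659283


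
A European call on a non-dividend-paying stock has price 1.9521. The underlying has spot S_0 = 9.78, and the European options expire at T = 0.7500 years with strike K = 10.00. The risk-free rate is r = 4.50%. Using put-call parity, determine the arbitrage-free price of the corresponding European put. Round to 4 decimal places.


Answer: Put price = 1.8402

Derivation:
Put-call parity: C - P = S_0 * exp(-qT) - K * exp(-rT).
S_0 * exp(-qT) = 9.7800 * 1.00000000 = 9.78000000
K * exp(-rT) = 10.0000 * 0.96681318 = 9.66813178
P = C - S*exp(-qT) + K*exp(-rT)
P = 1.9521 - 9.78000000 + 9.66813178 = 1.8402


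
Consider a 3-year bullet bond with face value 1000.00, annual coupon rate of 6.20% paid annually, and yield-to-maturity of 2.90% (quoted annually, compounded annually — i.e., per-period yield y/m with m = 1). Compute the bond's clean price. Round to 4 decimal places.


Answer: Price = 1093.5239

Derivation:
Coupon per period c = face * coupon_rate / m = 62.000000
Periods per year m = 1; per-period yield y/m = 0.029000
Number of cashflows N = 3
Cashflows (t years, CF_t, discount factor 1/(1+y/m)^(m*t), PV):
  t = 1.0000: CF_t = 62.000000, DF = 0.971817, PV = 60.252672
  t = 2.0000: CF_t = 62.000000, DF = 0.944429, PV = 58.554589
  t = 3.0000: CF_t = 1062.000000, DF = 0.917812, PV = 974.716667
Price P = sum_t PV_t = 1093.523929


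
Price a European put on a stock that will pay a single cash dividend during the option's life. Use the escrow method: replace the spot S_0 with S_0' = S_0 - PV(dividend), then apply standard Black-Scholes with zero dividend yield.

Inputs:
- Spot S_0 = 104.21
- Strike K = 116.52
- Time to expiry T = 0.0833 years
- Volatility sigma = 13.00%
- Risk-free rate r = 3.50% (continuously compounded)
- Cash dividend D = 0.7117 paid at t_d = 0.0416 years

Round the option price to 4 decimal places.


Answer: Price = 12.6826

Derivation:
PV(D) = D * exp(-r * t_d) = 0.7117 * 0.99854506 = 0.71066452
S_0' = S_0 - PV(D) = 104.2100 - 0.71066452 = 103.49933548
d1 = (ln(S_0'/K) + (r + sigma^2/2)*T) / (sigma*sqrt(T)) = -3.06176853
d2 = d1 - sigma*sqrt(T) = -3.09928879
exp(-rT) = 0.99708875
N(-d1) = 0.99889983; N(-d2) = 0.99903007
P = K * exp(-rT) * N(-d2) - S_0' * N(-d1) = 116.5200 * 0.99708875 * 0.99903007 - 103.49933548 * 0.99889983 = 12.6826


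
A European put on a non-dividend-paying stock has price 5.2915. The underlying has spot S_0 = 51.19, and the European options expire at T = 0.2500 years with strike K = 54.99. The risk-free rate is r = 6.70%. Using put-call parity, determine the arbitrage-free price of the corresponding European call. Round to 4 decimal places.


Put-call parity: C - P = S_0 * exp(-qT) - K * exp(-rT).
S_0 * exp(-qT) = 51.1900 * 1.00000000 = 51.19000000
K * exp(-rT) = 54.9900 * 0.98338950 = 54.07658868
C = P + S*exp(-qT) - K*exp(-rT)
C = 5.2915 + 51.19000000 - 54.07658868 = 2.4049

Answer: Call price = 2.4049


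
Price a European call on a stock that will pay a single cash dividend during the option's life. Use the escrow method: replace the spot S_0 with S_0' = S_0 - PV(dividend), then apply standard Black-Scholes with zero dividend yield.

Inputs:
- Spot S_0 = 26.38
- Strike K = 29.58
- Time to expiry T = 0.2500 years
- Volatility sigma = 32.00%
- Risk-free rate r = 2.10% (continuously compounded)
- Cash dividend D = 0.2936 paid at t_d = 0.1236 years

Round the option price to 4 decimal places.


PV(D) = D * exp(-r * t_d) = 0.2936 * 0.99740777 = 0.29283892
S_0' = S_0 - PV(D) = 26.3800 - 0.29283892 = 26.08716108
d1 = (ln(S_0'/K) + (r + sigma^2/2)*T) / (sigma*sqrt(T)) = -0.67253235
d2 = d1 - sigma*sqrt(T) = -0.83253235
exp(-rT) = 0.99476376
N(d1) = 0.25062243; N(d2) = 0.20255426
C = S_0' * N(d1) - K * exp(-rT) * N(d2) = 26.08716108 * 0.25062243 - 29.5800 * 0.99476376 * 0.20255426 = 0.5778

Answer: Price = 0.5778


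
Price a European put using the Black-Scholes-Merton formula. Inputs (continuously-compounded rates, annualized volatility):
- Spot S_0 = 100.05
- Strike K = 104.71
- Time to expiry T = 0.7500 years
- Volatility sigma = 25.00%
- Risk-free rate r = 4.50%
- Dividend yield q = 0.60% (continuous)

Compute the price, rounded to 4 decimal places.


Answer: Price = 9.4980

Derivation:
d1 = (ln(S/K) + (r - q + 0.5*sigma^2) * T) / (sigma * sqrt(T)) = 0.03308419
d2 = d1 - sigma * sqrt(T) = -0.18342216
exp(-rT) = 0.96681318; exp(-qT) = 0.99551011
P = K * exp(-rT) * N(-d2) - S_0 * exp(-qT) * N(-d1)
N(-d1) = 0.48680373; N(-d2) = 0.57276661
P = 104.7100 * 0.96681318 * 0.57276661 - 100.0500 * 0.99551011 * 0.48680373 = 9.4980


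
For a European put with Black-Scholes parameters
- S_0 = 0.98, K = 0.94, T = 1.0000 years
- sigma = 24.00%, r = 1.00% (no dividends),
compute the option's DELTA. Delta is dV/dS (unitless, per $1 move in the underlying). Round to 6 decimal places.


d1 = 0.3353029017; d2 = 0.0953029017
phi(d1) = 0.3771348168; exp(-qT) = 1.0000000000; exp(-rT) = 0.9900498337
N(-d1) = 0.3686983025
Delta = -exp(-qT) * N(-d1) = -1.0000000000 * 0.3686983025 = -0.368698

Answer: Delta = -0.368698


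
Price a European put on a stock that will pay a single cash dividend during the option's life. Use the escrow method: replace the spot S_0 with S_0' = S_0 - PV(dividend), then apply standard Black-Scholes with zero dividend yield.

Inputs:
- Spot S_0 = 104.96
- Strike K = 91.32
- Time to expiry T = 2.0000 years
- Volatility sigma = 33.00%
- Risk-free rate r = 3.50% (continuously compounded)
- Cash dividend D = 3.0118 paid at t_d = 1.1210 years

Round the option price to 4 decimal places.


Answer: Price = 10.0705

Derivation:
PV(D) = D * exp(-r * t_d) = 3.0118 * 0.96152472 = 2.89592016
S_0' = S_0 - PV(D) = 104.9600 - 2.89592016 = 102.06407984
d1 = (ln(S_0'/K) + (r + sigma^2/2)*T) / (sigma*sqrt(T)) = 0.62167763
d2 = d1 - sigma*sqrt(T) = 0.15498715
exp(-rT) = 0.93239382
N(-d1) = 0.26707693; N(-d2) = 0.43841572
P = K * exp(-rT) * N(-d2) - S_0' * N(-d1) = 91.3200 * 0.93239382 * 0.43841572 - 102.06407984 * 0.26707693 = 10.0705


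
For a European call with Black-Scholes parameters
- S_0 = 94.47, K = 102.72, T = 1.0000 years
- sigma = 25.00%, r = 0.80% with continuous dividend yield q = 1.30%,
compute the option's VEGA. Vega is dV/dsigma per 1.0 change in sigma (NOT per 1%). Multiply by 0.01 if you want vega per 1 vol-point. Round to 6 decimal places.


Answer: Vega = 36.231077

Derivation:
d1 = -0.2298980646; d2 = -0.4798980646
phi(d1) = 0.3885376925; exp(-qT) = 0.9870841350; exp(-rT) = 0.9920319148
Vega = S * exp(-qT) * phi(d1) * sqrt(T) = 94.4700 * 0.9870841350 * 0.3885376925 * 1.0000000000 = 36.231077


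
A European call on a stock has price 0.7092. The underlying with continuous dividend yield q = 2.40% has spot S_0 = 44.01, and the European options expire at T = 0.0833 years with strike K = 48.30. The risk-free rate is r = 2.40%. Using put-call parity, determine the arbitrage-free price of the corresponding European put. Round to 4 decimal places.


Put-call parity: C - P = S_0 * exp(-qT) - K * exp(-rT).
S_0 * exp(-qT) = 44.0100 * 0.99800280 = 43.92210310
K * exp(-rT) = 48.3000 * 0.99800280 = 48.20353510
P = C - S*exp(-qT) + K*exp(-rT)
P = 0.7092 - 43.92210310 + 48.20353510 = 4.9906

Answer: Put price = 4.9906


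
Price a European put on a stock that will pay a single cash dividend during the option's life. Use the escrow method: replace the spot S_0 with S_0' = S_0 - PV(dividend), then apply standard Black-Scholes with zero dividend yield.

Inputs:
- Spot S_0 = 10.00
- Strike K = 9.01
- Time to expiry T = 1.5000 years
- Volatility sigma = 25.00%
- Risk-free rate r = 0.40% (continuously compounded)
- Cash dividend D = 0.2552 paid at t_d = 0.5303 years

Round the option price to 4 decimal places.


Answer: Price = 0.7858

Derivation:
PV(D) = D * exp(-r * t_d) = 0.2552 * 0.99788105 = 0.25465924
S_0' = S_0 - PV(D) = 10.0000 - 0.25465924 = 9.74534076
d1 = (ln(S_0'/K) + (r + sigma^2/2)*T) / (sigma*sqrt(T)) = 0.42891946
d2 = d1 - sigma*sqrt(T) = 0.12273324
exp(-rT) = 0.99401796
N(-d1) = 0.33399092; N(-d2) = 0.45115917
P = K * exp(-rT) * N(-d2) - S_0' * N(-d1) = 9.0100 * 0.99401796 * 0.45115917 - 9.74534076 * 0.33399092 = 0.7858


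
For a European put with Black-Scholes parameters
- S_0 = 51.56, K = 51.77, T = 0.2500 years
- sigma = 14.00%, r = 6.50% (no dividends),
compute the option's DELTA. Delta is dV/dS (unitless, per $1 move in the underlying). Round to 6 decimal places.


d1 = 0.2090763880; d2 = 0.1390763880
phi(d1) = 0.3903174092; exp(-qT) = 1.0000000000; exp(-rT) = 0.9838813190
N(-d1) = 0.4171943035
Delta = -exp(-qT) * N(-d1) = -1.0000000000 * 0.4171943035 = -0.417194

Answer: Delta = -0.417194


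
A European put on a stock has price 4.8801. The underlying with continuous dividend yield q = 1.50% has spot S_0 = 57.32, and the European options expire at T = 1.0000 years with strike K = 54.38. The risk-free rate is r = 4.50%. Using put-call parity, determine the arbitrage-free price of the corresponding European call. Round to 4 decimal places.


Put-call parity: C - P = S_0 * exp(-qT) - K * exp(-rT).
S_0 * exp(-qT) = 57.3200 * 0.98511194 = 56.46661638
K * exp(-rT) = 54.3800 * 0.95599748 = 51.98714306
C = P + S*exp(-qT) - K*exp(-rT)
C = 4.8801 + 56.46661638 - 51.98714306 = 9.3596

Answer: Call price = 9.3596


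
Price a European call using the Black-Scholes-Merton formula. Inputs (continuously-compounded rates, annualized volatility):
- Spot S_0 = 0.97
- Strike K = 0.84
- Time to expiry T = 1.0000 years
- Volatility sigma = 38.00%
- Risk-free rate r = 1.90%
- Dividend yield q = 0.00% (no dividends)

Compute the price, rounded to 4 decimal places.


d1 = (ln(S/K) + (r - q + 0.5*sigma^2) * T) / (sigma * sqrt(T)) = 0.61866889
d2 = d1 - sigma * sqrt(T) = 0.23866889
exp(-rT) = 0.98117936; exp(-qT) = 1.00000000
C = S_0 * exp(-qT) * N(d1) - K * exp(-rT) * N(d2)
N(d1) = 0.73193275; N(d2) = 0.59431883
C = 0.9700 * 1.00000000 * 0.73193275 - 0.8400 * 0.98117936 * 0.59431883 = 0.2201

Answer: Price = 0.2201


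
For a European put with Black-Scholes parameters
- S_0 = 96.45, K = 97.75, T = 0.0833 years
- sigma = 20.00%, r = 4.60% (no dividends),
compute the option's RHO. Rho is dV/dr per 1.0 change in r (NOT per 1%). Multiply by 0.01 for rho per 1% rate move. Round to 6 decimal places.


d1 = -0.1366975741; d2 = -0.1944210528
phi(d1) = 0.3952322759; exp(-qT) = 1.0000000000; exp(-rT) = 0.9961755320
N(-d2) = 0.5770768967
Rho = -K*T*exp(-rT)*N(-d2) = -97.7500 * 0.0833 * 0.9961755320 * 0.5770768967 = -4.680921

Answer: Rho = -4.680921


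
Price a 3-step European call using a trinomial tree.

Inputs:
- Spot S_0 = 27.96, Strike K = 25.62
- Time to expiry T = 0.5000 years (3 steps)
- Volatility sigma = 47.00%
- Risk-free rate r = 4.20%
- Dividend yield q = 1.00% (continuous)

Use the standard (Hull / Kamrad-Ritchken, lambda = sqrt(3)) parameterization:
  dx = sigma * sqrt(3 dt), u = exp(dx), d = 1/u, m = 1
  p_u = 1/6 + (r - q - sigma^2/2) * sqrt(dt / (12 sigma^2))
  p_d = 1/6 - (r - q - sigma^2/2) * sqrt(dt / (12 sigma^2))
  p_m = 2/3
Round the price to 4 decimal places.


dt = T/N = 0.166667; dx = sigma*sqrt(3*dt) = 0.332340
u = exp(dx) = 1.394227; d = 1/u = 0.717243
p_u = 0.146996, p_m = 0.666667, p_d = 0.186338
Discount per step: exp(-r*dt) = 0.993024
Stock lattice S(k, j) with j the centered position index:
  k=0: S(0,+0) = 27.9600
  k=1: S(1,-1) = 20.0541; S(1,+0) = 27.9600; S(1,+1) = 38.9826
  k=2: S(2,-2) = 14.3837; S(2,-1) = 20.0541; S(2,+0) = 27.9600; S(2,+1) = 38.9826; S(2,+2) = 54.3506
  k=3: S(3,-3) = 10.3166; S(3,-2) = 14.3837; S(3,-1) = 20.0541; S(3,+0) = 27.9600; S(3,+1) = 38.9826; S(3,+2) = 54.3506; S(3,+3) = 75.7771
Terminal payoffs V(N, j) = max(S_T - K, 0):
  V(3,-3) = 0.000000; V(3,-2) = 0.000000; V(3,-1) = 0.000000; V(3,+0) = 2.340000; V(3,+1) = 13.362589; V(3,+2) = 28.730580; V(3,+3) = 50.157050
Backward induction: V(k, j) = exp(-r*dt) * [p_u * V(k+1, j+1) + p_m * V(k+1, j) + p_d * V(k+1, j-1)]
  V(2,-2) = exp(-r*dt) * [p_u*0.000000 + p_m*0.000000 + p_d*0.000000] = 0.000000
  V(2,-1) = exp(-r*dt) * [p_u*2.340000 + p_m*0.000000 + p_d*0.000000] = 0.341570
  V(2,+0) = exp(-r*dt) * [p_u*13.362589 + p_m*2.340000 + p_d*0.000000] = 3.499658
  V(2,+1) = exp(-r*dt) * [p_u*28.730580 + p_m*13.362589 + p_d*2.340000] = 13.473048
  V(2,+2) = exp(-r*dt) * [p_u*50.157050 + p_m*28.730580 + p_d*13.362589] = 28.814132
  V(1,-1) = exp(-r*dt) * [p_u*3.499658 + p_m*0.341570 + p_d*0.000000] = 0.736971
  V(1,+0) = exp(-r*dt) * [p_u*13.473048 + p_m*3.499658 + p_d*0.341570] = 4.346697
  V(1,+1) = exp(-r*dt) * [p_u*28.814132 + p_m*13.473048 + p_d*3.499658] = 13.772951
  V(0,+0) = exp(-r*dt) * [p_u*13.772951 + p_m*4.346697 + p_d*0.736971] = 5.024392

Answer: Price = V(0,0) = 5.0244


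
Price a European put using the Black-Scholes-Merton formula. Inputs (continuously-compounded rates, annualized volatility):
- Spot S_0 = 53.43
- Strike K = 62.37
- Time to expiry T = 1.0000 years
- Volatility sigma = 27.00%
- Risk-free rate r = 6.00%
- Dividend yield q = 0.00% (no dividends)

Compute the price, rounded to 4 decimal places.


d1 = (ln(S/K) + (r - q + 0.5*sigma^2) * T) / (sigma * sqrt(T)) = -0.21578520
d2 = d1 - sigma * sqrt(T) = -0.48578520
exp(-rT) = 0.94176453; exp(-qT) = 1.00000000
P = K * exp(-rT) * N(-d2) - S_0 * exp(-qT) * N(-d1)
N(-d1) = 0.58542241; N(-d2) = 0.68644027
P = 62.3700 * 0.94176453 * 0.68644027 - 53.4300 * 1.00000000 * 0.58542241 = 9.0409

Answer: Price = 9.0409


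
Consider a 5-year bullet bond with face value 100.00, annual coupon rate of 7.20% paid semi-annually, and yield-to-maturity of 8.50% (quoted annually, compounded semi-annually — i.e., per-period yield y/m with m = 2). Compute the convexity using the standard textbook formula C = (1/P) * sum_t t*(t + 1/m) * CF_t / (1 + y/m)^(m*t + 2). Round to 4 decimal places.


Coupon per period c = face * coupon_rate / m = 3.600000
Periods per year m = 2; per-period yield y/m = 0.042500
Number of cashflows N = 10
Cashflows (t years, CF_t, discount factor 1/(1+y/m)^(m*t), PV):
  t = 0.5000: CF_t = 3.600000, DF = 0.959233, PV = 3.453237
  t = 1.0000: CF_t = 3.600000, DF = 0.920127, PV = 3.312458
  t = 1.5000: CF_t = 3.600000, DF = 0.882616, PV = 3.177418
  t = 2.0000: CF_t = 3.600000, DF = 0.846634, PV = 3.047883
  t = 2.5000: CF_t = 3.600000, DF = 0.812119, PV = 2.923628
  t = 3.0000: CF_t = 3.600000, DF = 0.779011, PV = 2.804440
  t = 3.5000: CF_t = 3.600000, DF = 0.747253, PV = 2.690110
  t = 4.0000: CF_t = 3.600000, DF = 0.716789, PV = 2.580441
  t = 4.5000: CF_t = 3.600000, DF = 0.687568, PV = 2.475243
  t = 5.0000: CF_t = 103.600000, DF = 0.659537, PV = 68.328065
Price P = sum_t PV_t = 94.792923
Convexity numerator sum_t t*(t + 1/m) * CF_t / (1+y/m)^(m*t + 2):
  t = 0.5000: term = 1.588709
  t = 1.0000: term = 4.571824
  t = 1.5000: term = 8.770885
  t = 2.0000: term = 14.022199
  t = 2.5000: term = 20.175826
  t = 3.0000: term = 27.094634
  t = 3.5000: term = 34.653409
  t = 4.0000: term = 42.738017
  t = 4.5000: term = 51.244625
  t = 5.0000: term = 1728.939058
Convexity = (1/P) * sum = 1933.799186 / 94.792923 = 20.400248

Answer: Convexity = 20.4002


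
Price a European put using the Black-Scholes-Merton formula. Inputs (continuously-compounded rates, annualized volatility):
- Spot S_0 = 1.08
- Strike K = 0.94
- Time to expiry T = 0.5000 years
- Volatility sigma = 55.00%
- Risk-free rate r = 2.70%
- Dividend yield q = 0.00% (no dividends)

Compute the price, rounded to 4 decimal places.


Answer: Price = 0.0900

Derivation:
d1 = (ln(S/K) + (r - q + 0.5*sigma^2) * T) / (sigma * sqrt(T)) = 0.58615667
d2 = d1 - sigma * sqrt(T) = 0.19724794
exp(-rT) = 0.98659072; exp(-qT) = 1.00000000
P = K * exp(-rT) * N(-d2) - S_0 * exp(-qT) * N(-d1)
N(-d1) = 0.27888512; N(-d2) = 0.42181676
P = 0.9400 * 0.98659072 * 0.42181676 - 1.0800 * 1.00000000 * 0.27888512 = 0.0900


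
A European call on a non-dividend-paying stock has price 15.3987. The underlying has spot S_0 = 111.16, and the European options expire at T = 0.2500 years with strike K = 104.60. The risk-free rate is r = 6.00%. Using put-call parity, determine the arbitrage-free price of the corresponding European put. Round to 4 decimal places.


Put-call parity: C - P = S_0 * exp(-qT) - K * exp(-rT).
S_0 * exp(-qT) = 111.1600 * 1.00000000 = 111.16000000
K * exp(-rT) = 104.6000 * 0.98511194 = 103.04270888
P = C - S*exp(-qT) + K*exp(-rT)
P = 15.3987 - 111.16000000 + 103.04270888 = 7.2814

Answer: Put price = 7.2814


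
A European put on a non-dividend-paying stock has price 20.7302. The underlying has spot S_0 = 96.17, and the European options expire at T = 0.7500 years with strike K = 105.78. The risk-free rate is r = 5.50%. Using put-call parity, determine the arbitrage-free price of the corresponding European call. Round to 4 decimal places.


Put-call parity: C - P = S_0 * exp(-qT) - K * exp(-rT).
S_0 * exp(-qT) = 96.1700 * 1.00000000 = 96.17000000
K * exp(-rT) = 105.7800 * 0.95958920 = 101.50534586
C = P + S*exp(-qT) - K*exp(-rT)
C = 20.7302 + 96.17000000 - 101.50534586 = 15.3949

Answer: Call price = 15.3949


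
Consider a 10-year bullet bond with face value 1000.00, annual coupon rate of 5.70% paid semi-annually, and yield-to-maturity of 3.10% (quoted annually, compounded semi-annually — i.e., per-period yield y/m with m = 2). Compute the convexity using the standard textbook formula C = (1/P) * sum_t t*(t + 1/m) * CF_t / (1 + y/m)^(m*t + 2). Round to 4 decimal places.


Answer: Convexity = 75.0521

Derivation:
Coupon per period c = face * coupon_rate / m = 28.500000
Periods per year m = 2; per-period yield y/m = 0.015500
Number of cashflows N = 20
Cashflows (t years, CF_t, discount factor 1/(1+y/m)^(m*t), PV):
  t = 0.5000: CF_t = 28.500000, DF = 0.984737, PV = 28.064993
  t = 1.0000: CF_t = 28.500000, DF = 0.969706, PV = 27.636625
  t = 1.5000: CF_t = 28.500000, DF = 0.954905, PV = 27.214796
  t = 2.0000: CF_t = 28.500000, DF = 0.940330, PV = 26.799405
  t = 2.5000: CF_t = 28.500000, DF = 0.925977, PV = 26.390354
  t = 3.0000: CF_t = 28.500000, DF = 0.911844, PV = 25.987547
  t = 3.5000: CF_t = 28.500000, DF = 0.897926, PV = 25.590889
  t = 4.0000: CF_t = 28.500000, DF = 0.884220, PV = 25.200284
  t = 4.5000: CF_t = 28.500000, DF = 0.870724, PV = 24.815642
  t = 5.0000: CF_t = 28.500000, DF = 0.857434, PV = 24.436870
  t = 5.5000: CF_t = 28.500000, DF = 0.844347, PV = 24.063880
  t = 6.0000: CF_t = 28.500000, DF = 0.831459, PV = 23.696583
  t = 6.5000: CF_t = 28.500000, DF = 0.818768, PV = 23.334892
  t = 7.0000: CF_t = 28.500000, DF = 0.806271, PV = 22.978722
  t = 7.5000: CF_t = 28.500000, DF = 0.793964, PV = 22.627988
  t = 8.0000: CF_t = 28.500000, DF = 0.781846, PV = 22.282608
  t = 8.5000: CF_t = 28.500000, DF = 0.769912, PV = 21.942499
  t = 9.0000: CF_t = 28.500000, DF = 0.758161, PV = 21.607582
  t = 9.5000: CF_t = 28.500000, DF = 0.746589, PV = 21.277776
  t = 10.0000: CF_t = 1028.500000, DF = 0.735193, PV = 756.146143
Price P = sum_t PV_t = 1222.096077
Convexity numerator sum_t t*(t + 1/m) * CF_t / (1+y/m)^(m*t + 2):
  t = 0.5000: term = 13.607398
  t = 1.0000: term = 40.199107
  t = 1.5000: term = 79.171063
  t = 2.0000: term = 129.937737
  t = 2.5000: term = 191.931664
  t = 3.0000: term = 264.602984
  t = 3.5000: term = 347.418984
  t = 4.0000: term = 439.863664
  t = 4.5000: term = 541.437302
  t = 5.0000: term = 651.656034
  t = 5.5000: term = 770.051443
  t = 6.0000: term = 896.170159
  t = 6.5000: term = 1029.573464
  t = 7.0000: term = 1169.836909
  t = 7.5000: term = 1316.549944
  t = 8.0000: term = 1469.315545
  t = 8.5000: term = 1627.749865
  t = 9.0000: term = 1791.481880
  t = 9.5000: term = 1960.153050
  t = 10.0000: term = 76990.153375
Convexity = (1/P) * sum = 91720.861572 / 1222.096077 = 75.052087


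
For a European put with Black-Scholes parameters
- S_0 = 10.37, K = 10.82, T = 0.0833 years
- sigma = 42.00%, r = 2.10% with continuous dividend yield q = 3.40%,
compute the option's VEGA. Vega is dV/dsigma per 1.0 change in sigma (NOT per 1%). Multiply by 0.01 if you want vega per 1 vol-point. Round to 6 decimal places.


d1 = -0.2987567950; d2 = -0.4199761004
phi(d1) = 0.3815297901; exp(-qT) = 0.9971718069; exp(-rT) = 0.9982522291
Vega = S * exp(-qT) * phi(d1) * sqrt(T) = 10.3700 * 0.9971718069 * 0.3815297901 * 0.2886173938 = 1.138675

Answer: Vega = 1.138675


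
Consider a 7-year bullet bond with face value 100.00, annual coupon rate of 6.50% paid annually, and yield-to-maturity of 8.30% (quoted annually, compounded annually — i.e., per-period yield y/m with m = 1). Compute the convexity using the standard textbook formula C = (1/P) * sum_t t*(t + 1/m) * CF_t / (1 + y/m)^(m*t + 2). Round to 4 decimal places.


Answer: Convexity = 36.7850

Derivation:
Coupon per period c = face * coupon_rate / m = 6.500000
Periods per year m = 1; per-period yield y/m = 0.083000
Number of cashflows N = 7
Cashflows (t years, CF_t, discount factor 1/(1+y/m)^(m*t), PV):
  t = 1.0000: CF_t = 6.500000, DF = 0.923361, PV = 6.001847
  t = 2.0000: CF_t = 6.500000, DF = 0.852596, PV = 5.541871
  t = 3.0000: CF_t = 6.500000, DF = 0.787254, PV = 5.117148
  t = 4.0000: CF_t = 6.500000, DF = 0.726919, PV = 4.724975
  t = 5.0000: CF_t = 6.500000, DF = 0.671209, PV = 4.362858
  t = 6.0000: CF_t = 6.500000, DF = 0.619768, PV = 4.028493
  t = 7.0000: CF_t = 106.500000, DF = 0.572270, PV = 60.946730
Price P = sum_t PV_t = 90.723923
Convexity numerator sum_t t*(t + 1/m) * CF_t / (1+y/m)^(m*t + 2):
  t = 1.0000: term = 10.234296
  t = 2.0000: term = 28.349851
  t = 3.0000: term = 52.354295
  t = 4.0000: term = 80.569861
  t = 5.0000: term = 111.592605
  t = 6.0000: term = 144.256368
  t = 7.0000: term = 2909.923187
Convexity = (1/P) * sum = 3337.280464 / 90.723923 = 36.785011


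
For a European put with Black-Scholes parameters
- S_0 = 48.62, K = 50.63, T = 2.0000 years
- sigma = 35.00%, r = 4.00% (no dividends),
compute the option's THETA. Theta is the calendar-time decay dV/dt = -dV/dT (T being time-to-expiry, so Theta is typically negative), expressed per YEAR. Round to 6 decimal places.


Answer: Theta = -1.215806

Derivation:
d1 = 0.3272706011; d2 = -0.1677041458
phi(d1) = 0.3781397070; exp(-qT) = 1.0000000000; exp(-rT) = 0.9231163464
Theta = -S*exp(-qT)*phi(d1)*sigma/(2*sqrt(T)) + r*K*exp(-rT)*N(-d2) - q*S*exp(-qT)*N(-d1)
N(-d1) = 0.3717316131; N(-d2) = 0.5665919827; sqrt(T) = 1.4142135624
Term 1 = -48.6200 * 1.0000000000 * 0.3781397070 * 0.3500 / (2 * 1.4142135624) = -2.2750465577
Term 2 = 0.0400 * 50.6300 * 0.9231163464 * 0.5665919827 = 1.0592410060
Term 3 = 0 (no dividend yield, q = 0)
Theta = -2.2750465577 + (1.0592410060) + (0.0000000000) = -1.215806


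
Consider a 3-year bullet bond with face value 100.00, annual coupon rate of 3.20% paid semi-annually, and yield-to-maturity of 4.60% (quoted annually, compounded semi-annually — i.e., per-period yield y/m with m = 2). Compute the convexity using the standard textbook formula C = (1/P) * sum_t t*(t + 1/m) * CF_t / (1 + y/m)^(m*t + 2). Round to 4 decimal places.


Answer: Convexity = 9.5070

Derivation:
Coupon per period c = face * coupon_rate / m = 1.600000
Periods per year m = 2; per-period yield y/m = 0.023000
Number of cashflows N = 6
Cashflows (t years, CF_t, discount factor 1/(1+y/m)^(m*t), PV):
  t = 0.5000: CF_t = 1.600000, DF = 0.977517, PV = 1.564027
  t = 1.0000: CF_t = 1.600000, DF = 0.955540, PV = 1.528864
  t = 1.5000: CF_t = 1.600000, DF = 0.934056, PV = 1.494490
  t = 2.0000: CF_t = 1.600000, DF = 0.913056, PV = 1.460890
  t = 2.5000: CF_t = 1.600000, DF = 0.892528, PV = 1.428045
  t = 3.0000: CF_t = 101.600000, DF = 0.872461, PV = 88.642073
Price P = sum_t PV_t = 96.118389
Convexity numerator sum_t t*(t + 1/m) * CF_t / (1+y/m)^(m*t + 2):
  t = 0.5000: term = 0.747245
  t = 1.0000: term = 2.191335
  t = 1.5000: term = 4.284134
  t = 2.0000: term = 6.979691
  t = 2.5000: term = 10.234151
  t = 3.0000: term = 889.360706
Convexity = (1/P) * sum = 913.797261 / 96.118389 = 9.506997
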